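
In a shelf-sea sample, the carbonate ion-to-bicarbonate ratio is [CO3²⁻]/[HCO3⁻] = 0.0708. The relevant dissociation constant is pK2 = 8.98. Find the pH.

From K2 = [H⁺][CO3²⁻]/[HCO3⁻]:  pH = pK2 + log₁₀([CO3²⁻]/[HCO3⁻])
log₁₀(0.0708) = -1.150
pH = 8.98 + (-1.150) = 7.83

pH = 7.83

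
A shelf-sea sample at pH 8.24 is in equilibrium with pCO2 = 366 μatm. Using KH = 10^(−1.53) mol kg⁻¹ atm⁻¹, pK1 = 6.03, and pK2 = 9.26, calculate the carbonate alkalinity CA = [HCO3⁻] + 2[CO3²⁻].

CA = 2.09 mmol/kg

[CO2*] = KH · pCO2 = 10^(−1.53) × 366×10^-6 = 1.080×10^-5 mol/kg
α₀ = 1/(1 + K1/[H⁺] + K1K2/[H⁺]²) = 1/(1 + 10^+2.21 + 10^+1.19) = 0.005597
DIC = [CO2*]/α₀ = 1.080×10^-5 / 0.005597 = 1.930 mmol/kg
CA = (α₁ + 2α₂)·DIC = (0.9077 + 2×0.08669) × 1.930 = 2.09 mmol/kg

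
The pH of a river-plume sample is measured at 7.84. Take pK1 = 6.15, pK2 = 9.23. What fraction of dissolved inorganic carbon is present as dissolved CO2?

α₀ = 1 / (1 + K1/[H⁺] + K1K2/[H⁺]²) = 1 / (1 + 10^+1.69 + 10^+0.30)
   = 1 / (1 + 48.978 + 1.9953) = 1/51.973 = 0.01924

α₀ = 0.0192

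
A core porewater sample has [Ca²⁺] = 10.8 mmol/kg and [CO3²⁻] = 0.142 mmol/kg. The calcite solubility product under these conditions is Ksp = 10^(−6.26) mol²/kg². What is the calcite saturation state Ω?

Ksp = 10^(−6.26) = 5.495×10^-7
Ω = [Ca²⁺][CO3²⁻]/Ksp = (10.8×10^-3)(0.142×10^-3) / 5.495×10^-7 = 2.79

Ω = 2.79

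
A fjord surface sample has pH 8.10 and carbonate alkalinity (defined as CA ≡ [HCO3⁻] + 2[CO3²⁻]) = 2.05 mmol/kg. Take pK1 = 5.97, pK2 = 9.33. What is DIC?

CA = [HCO3⁻] + 2[CO3²⁻] = (α₁ + 2α₂)·DIC
At pH 8.10: [H⁺]/K1 = 10^-2.13 = 0.0074131, K2/[H⁺] = 10^-1.23 = 0.058884
α₁ = 1/(1 + 0.0074131 + 0.058884) = 1/1.0663 = 0.9378; α₂ = α₁·K2/[H⁺] = 0.05522
α₁ + 2α₂ = 1.0483
DIC = CA / (α₁ + 2α₂) = 2.05 / 1.0483 = 1.96 mmol/kg

DIC = 1.96 mmol/kg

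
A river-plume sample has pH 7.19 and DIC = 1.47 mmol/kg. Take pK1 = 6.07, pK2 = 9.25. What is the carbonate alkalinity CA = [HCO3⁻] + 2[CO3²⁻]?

CA = 1.38 mmol/kg

CA = [HCO3⁻] + 2[CO3²⁻] = (α₁ + 2α₂)·DIC
At pH 7.19: [H⁺]/K1 = 10^-1.12 = 0.075858, K2/[H⁺] = 10^-2.06 = 0.0087096
α₁ = 1/(1 + 0.075858 + 0.0087096) = 1/1.0846 = 0.9220; α₂ = α₁·K2/[H⁺] = 0.008031
α₁ + 2α₂ = 0.9381
CA = 0.9381 × 1.47 = 1.38 mmol/kg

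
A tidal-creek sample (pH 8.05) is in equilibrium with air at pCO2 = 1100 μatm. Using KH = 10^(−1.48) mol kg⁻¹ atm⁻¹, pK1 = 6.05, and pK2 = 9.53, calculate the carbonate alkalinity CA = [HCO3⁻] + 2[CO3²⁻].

[CO2*] = KH · pCO2 = 10^(−1.48) × 1100×10^-6 = 3.642×10^-5 mol/kg
α₀ = 1/(1 + K1/[H⁺] + K1K2/[H⁺]²) = 1/(1 + 10^+2.00 + 10^+0.52) = 0.009587
DIC = [CO2*]/α₀ = 3.642×10^-5 / 0.009587 = 3.799 mmol/kg
CA = (α₁ + 2α₂)·DIC = (0.9587 + 2×0.03174) × 3.799 = 3.88 mmol/kg

CA = 3.88 mmol/kg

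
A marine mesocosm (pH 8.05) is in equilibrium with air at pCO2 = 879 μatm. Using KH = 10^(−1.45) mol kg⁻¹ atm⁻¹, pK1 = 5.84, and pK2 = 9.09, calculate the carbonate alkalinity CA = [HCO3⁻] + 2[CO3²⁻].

[CO2*] = KH · pCO2 = 10^(−1.45) × 879×10^-6 = 3.119×10^-5 mol/kg
α₀ = 1/(1 + K1/[H⁺] + K1K2/[H⁺]²) = 1/(1 + 10^+2.21 + 10^+1.17) = 0.005619
DIC = [CO2*]/α₀ = 3.119×10^-5 / 0.005619 = 5.551 mmol/kg
CA = (α₁ + 2α₂)·DIC = (0.9113 + 2×0.08311) × 5.551 = 5.98 mmol/kg

CA = 5.98 mmol/kg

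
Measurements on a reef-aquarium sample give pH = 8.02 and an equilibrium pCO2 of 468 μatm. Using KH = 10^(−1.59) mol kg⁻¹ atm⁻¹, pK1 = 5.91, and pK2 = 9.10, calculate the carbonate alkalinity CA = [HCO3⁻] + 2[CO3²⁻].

[CO2*] = KH · pCO2 = 10^(−1.59) × 468×10^-6 = 1.203×10^-5 mol/kg
α₀ = 1/(1 + K1/[H⁺] + K1K2/[H⁺]²) = 1/(1 + 10^+2.11 + 10^+1.03) = 0.007115
DIC = [CO2*]/α₀ = 1.203×10^-5 / 0.007115 = 1.691 mmol/kg
CA = (α₁ + 2α₂)·DIC = (0.9166 + 2×0.07624) × 1.691 = 1.81 mmol/kg

CA = 1.81 mmol/kg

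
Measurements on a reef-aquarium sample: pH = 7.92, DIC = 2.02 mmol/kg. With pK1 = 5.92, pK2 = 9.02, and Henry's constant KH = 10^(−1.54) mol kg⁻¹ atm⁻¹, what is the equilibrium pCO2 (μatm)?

α₀ = 1 / (1 + K1/[H⁺] + K1K2/[H⁺]²) = 1 / (1 + 10^+2.00 + 10^+0.90)
   = 1 / (1 + 100.00 + 7.9433) = 1/108.94 = 0.009179
[CO2*] = α₀ × DIC = 0.009179 × 2.02 = 0.01854 mmol/kg = 18.54 μmol/kg
pCO2 = [CO2*]/KH = 1.854×10^-5 / 2.884×10^-2 = 643 μatm

pCO2 = 643 μatm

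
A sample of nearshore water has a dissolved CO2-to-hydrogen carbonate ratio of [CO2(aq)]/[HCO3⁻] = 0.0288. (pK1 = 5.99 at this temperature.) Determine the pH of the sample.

pH = 7.53

From K1 = [H⁺][HCO3⁻]/[CO2(aq)]:  pH = pK1 − log₁₀([CO2(aq)]/[HCO3⁻])
log₁₀(0.0288) = -1.541
pH = 5.99 − (-1.541) = 7.53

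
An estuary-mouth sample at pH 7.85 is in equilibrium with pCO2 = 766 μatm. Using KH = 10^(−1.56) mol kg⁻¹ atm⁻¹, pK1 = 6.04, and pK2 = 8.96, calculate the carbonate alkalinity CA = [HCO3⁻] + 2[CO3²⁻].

[CO2*] = KH · pCO2 = 10^(−1.56) × 766×10^-6 = 2.110×10^-5 mol/kg
α₀ = 1/(1 + K1/[H⁺] + K1K2/[H⁺]²) = 1/(1 + 10^+1.81 + 10^+0.70) = 0.01417
DIC = [CO2*]/α₀ = 2.110×10^-5 / 0.01417 = 1.489 mmol/kg
CA = (α₁ + 2α₂)·DIC = (0.9148 + 2×0.07101) × 1.489 = 1.57 mmol/kg

CA = 1.57 mmol/kg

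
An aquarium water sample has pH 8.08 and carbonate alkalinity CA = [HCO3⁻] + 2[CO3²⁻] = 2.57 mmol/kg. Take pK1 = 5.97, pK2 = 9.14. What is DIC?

DIC = 2.40 mmol/kg

CA = [HCO3⁻] + 2[CO3²⁻] = (α₁ + 2α₂)·DIC
At pH 8.08: [H⁺]/K1 = 10^-2.11 = 0.0077625, K2/[H⁺] = 10^-1.06 = 0.087096
α₁ = 1/(1 + 0.0077625 + 0.087096) = 1/1.0949 = 0.9134; α₂ = α₁·K2/[H⁺] = 0.07955
α₁ + 2α₂ = 1.0725
DIC = CA / (α₁ + 2α₂) = 2.57 / 1.0725 = 2.40 mmol/kg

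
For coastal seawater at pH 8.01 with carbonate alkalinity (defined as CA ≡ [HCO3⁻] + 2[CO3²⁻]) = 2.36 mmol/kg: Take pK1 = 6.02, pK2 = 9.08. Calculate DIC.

CA = [HCO3⁻] + 2[CO3²⁻] = (α₁ + 2α₂)·DIC
At pH 8.01: [H⁺]/K1 = 10^-1.99 = 0.010233, K2/[H⁺] = 10^-1.07 = 0.085114
α₁ = 1/(1 + 0.010233 + 0.085114) = 1/1.0953 = 0.9130; α₂ = α₁·K2/[H⁺] = 0.07770
α₁ + 2α₂ = 1.0684
DIC = CA / (α₁ + 2α₂) = 2.36 / 1.0684 = 2.21 mmol/kg

DIC = 2.21 mmol/kg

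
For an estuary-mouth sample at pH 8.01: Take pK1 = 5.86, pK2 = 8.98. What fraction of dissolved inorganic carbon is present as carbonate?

α₂ = 1 / (1 + [H⁺]/K2 + [H⁺]²/(K1K2)) = 1 / (1 + 10^+0.97 + 10^-1.18)
   = 1 / (1 + 9.3325 + 0.066069) = 1/10.399 = 0.09617

α₂ = 0.0962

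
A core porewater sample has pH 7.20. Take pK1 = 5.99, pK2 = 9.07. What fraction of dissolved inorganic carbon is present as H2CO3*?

α₀ = 0.0573

α₀ = 1 / (1 + K1/[H⁺] + K1K2/[H⁺]²) = 1 / (1 + 10^+1.21 + 10^-0.66)
   = 1 / (1 + 16.218 + 0.21878) = 1/17.437 = 0.05735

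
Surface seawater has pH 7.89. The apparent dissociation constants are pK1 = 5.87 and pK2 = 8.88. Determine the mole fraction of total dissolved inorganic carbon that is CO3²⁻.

α₂ = 1 / (1 + [H⁺]/K2 + [H⁺]²/(K1K2)) = 1 / (1 + 10^+0.99 + 10^-1.03)
   = 1 / (1 + 9.7724 + 0.093325) = 1/10.866 = 0.09203

α₂ = 0.0920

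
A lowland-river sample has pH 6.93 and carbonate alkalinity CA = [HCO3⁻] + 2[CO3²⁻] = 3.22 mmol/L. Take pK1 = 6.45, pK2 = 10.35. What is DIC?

DIC = 4.28 mmol/L

CA = [HCO3⁻] + 2[CO3²⁻] = (α₁ + 2α₂)·DIC
At pH 6.93: [H⁺]/K1 = 10^-0.48 = 0.33113, K2/[H⁺] = 10^-3.42 = 0.00038019
α₁ = 1/(1 + 0.33113 + 0.00038019) = 1/1.3315 = 0.7510; α₂ = α₁·K2/[H⁺] = 0.0002855
α₁ + 2α₂ = 0.7516
DIC = CA / (α₁ + 2α₂) = 3.22 / 0.7516 = 4.28 mmol/L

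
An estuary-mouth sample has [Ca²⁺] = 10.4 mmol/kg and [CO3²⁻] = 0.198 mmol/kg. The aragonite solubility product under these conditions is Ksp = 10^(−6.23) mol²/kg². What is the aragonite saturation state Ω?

Ksp = 10^(−6.23) = 5.888×10^-7
Ω = [Ca²⁺][CO3²⁻]/Ksp = (10.4×10^-3)(0.198×10^-3) / 5.888×10^-7 = 3.50

Ω = 3.50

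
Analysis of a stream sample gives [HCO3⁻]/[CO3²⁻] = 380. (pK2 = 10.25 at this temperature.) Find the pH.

From K2 = [H⁺][CO3²⁻]/[HCO3⁻]:  pH = pK2 − log₁₀([HCO3⁻]/[CO3²⁻])
log₁₀(380) = +2.580
pH = 10.25 − (+2.580) = 7.67

pH = 7.67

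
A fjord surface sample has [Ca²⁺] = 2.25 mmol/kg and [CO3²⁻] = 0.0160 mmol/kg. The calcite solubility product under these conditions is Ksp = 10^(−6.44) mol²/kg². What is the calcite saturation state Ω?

Ksp = 10^(−6.44) = 3.631×10^-7
Ω = [Ca²⁺][CO3²⁻]/Ksp = (2.25×10^-3)(0.0160×10^-3) / 3.631×10^-7 = 0.0992

Ω = 0.0992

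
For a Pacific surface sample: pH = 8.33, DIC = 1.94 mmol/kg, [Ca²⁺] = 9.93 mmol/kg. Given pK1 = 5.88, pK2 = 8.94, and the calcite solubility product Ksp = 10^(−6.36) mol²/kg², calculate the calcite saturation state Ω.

α₂ = 1 / (1 + [H⁺]/K2 + [H⁺]²/(K1K2)) = 1 / (1 + 10^+0.61 + 10^-1.84)
   = 1 / (1 + 4.0738 + 0.014454) = 1/5.0883 = 0.1965
[CO3²⁻] = α₂ × DIC = 0.1965 × 1.94 = 0.3813 mmol/kg
Ksp = 10^(−6.36) = 4.365×10^-7
Ω = [Ca²⁺][CO3²⁻]/Ksp = (9.93×10^-3)(3.813×10^-4) / 4.365×10^-7 = 8.67

Ω = 8.67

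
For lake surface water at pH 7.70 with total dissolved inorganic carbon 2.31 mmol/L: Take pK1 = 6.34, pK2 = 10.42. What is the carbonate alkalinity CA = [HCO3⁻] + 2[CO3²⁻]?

CA = [HCO3⁻] + 2[CO3²⁻] = (α₁ + 2α₂)·DIC
At pH 7.70: [H⁺]/K1 = 10^-1.36 = 0.043652, K2/[H⁺] = 10^-2.72 = 0.0019055
α₁ = 1/(1 + 0.043652 + 0.0019055) = 1/1.0456 = 0.9564; α₂ = α₁·K2/[H⁺] = 0.001822
α₁ + 2α₂ = 0.9601
CA = 0.9601 × 2.31 = 2.22 mmol/L

CA = 2.22 mmol/L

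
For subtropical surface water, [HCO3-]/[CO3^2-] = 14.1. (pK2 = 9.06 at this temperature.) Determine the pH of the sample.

pH = 7.91

From K2 = [H⁺][CO3^2-]/[HCO3-]:  pH = pK2 − log₁₀([HCO3-]/[CO3^2-])
log₁₀(14.1) = +1.149
pH = 9.06 − (+1.149) = 7.91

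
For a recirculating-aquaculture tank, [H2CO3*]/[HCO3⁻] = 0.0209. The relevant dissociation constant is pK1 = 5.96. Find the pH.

pH = 7.64

From K1 = [H⁺][HCO3⁻]/[H2CO3*]:  pH = pK1 − log₁₀([H2CO3*]/[HCO3⁻])
log₁₀(0.0209) = -1.680
pH = 5.96 − (-1.680) = 7.64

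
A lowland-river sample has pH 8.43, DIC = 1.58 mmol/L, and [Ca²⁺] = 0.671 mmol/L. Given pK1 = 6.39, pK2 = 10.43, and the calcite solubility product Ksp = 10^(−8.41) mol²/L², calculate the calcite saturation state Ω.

α₂ = 1 / (1 + [H⁺]/K2 + [H⁺]²/(K1K2)) = 1 / (1 + 10^+2.00 + 10^-0.04)
   = 1 / (1 + 100.00 + 0.91201) = 1/101.91 = 0.009812
[CO3²⁻] = α₂ × DIC = 0.009812 × 1.58 = 0.01550 mmol/L = 15.50 μmol/L
Ksp = 10^(−8.41) = 3.890×10^-9
Ω = [Ca²⁺][CO3²⁻]/Ksp = (0.671×10^-3)(1.550×10^-5) / 3.890×10^-9 = 2.67

Ω = 2.67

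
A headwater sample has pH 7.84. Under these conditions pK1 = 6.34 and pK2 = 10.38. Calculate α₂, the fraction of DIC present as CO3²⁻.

α₂ = 1 / (1 + [H⁺]/K2 + [H⁺]²/(K1K2)) = 1 / (1 + 10^+2.54 + 10^+1.04)
   = 1 / (1 + 346.74 + 10.965) = 1/358.70 = 0.002788

α₂ = 0.00279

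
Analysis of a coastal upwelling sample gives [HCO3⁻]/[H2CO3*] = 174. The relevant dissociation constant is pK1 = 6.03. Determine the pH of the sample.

pH = 8.27

From K1 = [H⁺][HCO3⁻]/[H2CO3*]:  pH = pK1 + log₁₀([HCO3⁻]/[H2CO3*])
log₁₀(174) = +2.241
pH = 6.03 + (+2.241) = 8.27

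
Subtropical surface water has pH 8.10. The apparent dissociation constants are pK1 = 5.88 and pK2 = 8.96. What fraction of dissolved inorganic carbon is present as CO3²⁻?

α₂ = 0.121

α₂ = 1 / (1 + [H⁺]/K2 + [H⁺]²/(K1K2)) = 1 / (1 + 10^+0.86 + 10^-1.36)
   = 1 / (1 + 7.2444 + 0.043652) = 1/8.2880 = 0.1207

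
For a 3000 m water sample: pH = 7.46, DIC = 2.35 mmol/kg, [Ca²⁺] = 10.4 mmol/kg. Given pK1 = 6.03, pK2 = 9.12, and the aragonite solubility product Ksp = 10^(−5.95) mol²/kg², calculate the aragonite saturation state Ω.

Ω = 0.450

α₂ = 1 / (1 + [H⁺]/K2 + [H⁺]²/(K1K2)) = 1 / (1 + 10^+1.66 + 10^+0.23)
   = 1 / (1 + 45.709 + 1.6982) = 1/48.407 = 0.02066
[CO3²⁻] = α₂ × DIC = 0.02066 × 2.35 = 0.04855 mmol/kg
Ksp = 10^(−5.95) = 1.122×10^-6
Ω = [Ca²⁺][CO3²⁻]/Ksp = (10.4×10^-3)(4.855×10^-5) / 1.122×10^-6 = 0.450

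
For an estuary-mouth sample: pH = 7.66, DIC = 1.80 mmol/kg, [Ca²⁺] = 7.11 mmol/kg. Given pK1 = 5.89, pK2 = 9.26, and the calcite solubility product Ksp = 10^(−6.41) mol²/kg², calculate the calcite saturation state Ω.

α₂ = 1 / (1 + [H⁺]/K2 + [H⁺]²/(K1K2)) = 1 / (1 + 10^+1.60 + 10^-0.17)
   = 1 / (1 + 39.811 + 0.67608) = 1/41.487 = 0.02410
[CO3²⁻] = α₂ × DIC = 0.02410 × 1.80 = 0.04339 mmol/kg
Ksp = 10^(−6.41) = 3.890×10^-7
Ω = [Ca²⁺][CO3²⁻]/Ksp = (7.11×10^-3)(4.339×10^-5) / 3.890×10^-7 = 0.793

Ω = 0.793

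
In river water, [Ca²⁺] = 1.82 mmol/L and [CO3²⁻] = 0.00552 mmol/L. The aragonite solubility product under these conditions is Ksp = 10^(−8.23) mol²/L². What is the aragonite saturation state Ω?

Ksp = 10^(−8.23) = 5.888×10^-9
Ω = [Ca²⁺][CO3²⁻]/Ksp = (1.82×10^-3)(0.00552×10^-3) / 5.888×10^-9 = 1.71

Ω = 1.71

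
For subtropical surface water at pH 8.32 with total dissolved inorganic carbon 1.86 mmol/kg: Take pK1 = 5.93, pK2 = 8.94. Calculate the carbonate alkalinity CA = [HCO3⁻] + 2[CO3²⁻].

CA = [HCO3⁻] + 2[CO3²⁻] = (α₁ + 2α₂)·DIC
At pH 8.32: [H⁺]/K1 = 10^-2.39 = 0.0040738, K2/[H⁺] = 10^-0.62 = 0.23988
α₁ = 1/(1 + 0.0040738 + 0.23988) = 1/1.2440 = 0.8039; α₂ = α₁·K2/[H⁺] = 0.1928
α₁ + 2α₂ = 1.1896
CA = 1.1896 × 1.86 = 2.21 mmol/kg

CA = 2.21 mmol/kg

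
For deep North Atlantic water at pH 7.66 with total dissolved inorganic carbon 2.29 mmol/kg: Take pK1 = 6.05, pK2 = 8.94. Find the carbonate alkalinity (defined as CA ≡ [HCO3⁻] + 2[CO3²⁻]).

CA = 2.35 mmol/kg

CA = [HCO3⁻] + 2[CO3²⁻] = (α₁ + 2α₂)·DIC
At pH 7.66: [H⁺]/K1 = 10^-1.61 = 0.024547, K2/[H⁺] = 10^-1.28 = 0.052481
α₁ = 1/(1 + 0.024547 + 0.052481) = 1/1.0770 = 0.9285; α₂ = α₁·K2/[H⁺] = 0.04873
α₁ + 2α₂ = 1.0259
CA = 1.0259 × 2.29 = 2.35 mmol/kg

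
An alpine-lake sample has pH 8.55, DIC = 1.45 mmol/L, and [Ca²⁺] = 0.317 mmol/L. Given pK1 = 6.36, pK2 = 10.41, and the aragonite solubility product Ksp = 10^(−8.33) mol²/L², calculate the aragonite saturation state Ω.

α₂ = 1 / (1 + [H⁺]/K2 + [H⁺]²/(K1K2)) = 1 / (1 + 10^+1.86 + 10^-0.33)
   = 1 / (1 + 72.444 + 0.46774) = 1/73.911 = 0.01353
[CO3²⁻] = α₂ × DIC = 0.01353 × 1.45 = 0.01962 mmol/L = 19.62 μmol/L
Ksp = 10^(−8.33) = 4.677×10^-9
Ω = [Ca²⁺][CO3²⁻]/Ksp = (0.317×10^-3)(1.962×10^-5) / 4.677×10^-9 = 1.33

Ω = 1.33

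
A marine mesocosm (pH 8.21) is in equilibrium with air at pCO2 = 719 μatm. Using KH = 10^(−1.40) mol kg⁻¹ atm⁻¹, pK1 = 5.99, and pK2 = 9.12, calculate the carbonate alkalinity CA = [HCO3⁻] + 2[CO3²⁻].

[CO2*] = KH · pCO2 = 10^(−1.40) × 719×10^-6 = 2.862×10^-5 mol/kg
α₀ = 1/(1 + K1/[H⁺] + K1K2/[H⁺]²) = 1/(1 + 10^+2.22 + 10^+1.31) = 0.005337
DIC = [CO2*]/α₀ = 2.862×10^-5 / 0.005337 = 5.363 mmol/kg
CA = (α₁ + 2α₂)·DIC = (0.8857 + 2×0.1090) × 5.363 = 5.92 mmol/kg

CA = 5.92 mmol/kg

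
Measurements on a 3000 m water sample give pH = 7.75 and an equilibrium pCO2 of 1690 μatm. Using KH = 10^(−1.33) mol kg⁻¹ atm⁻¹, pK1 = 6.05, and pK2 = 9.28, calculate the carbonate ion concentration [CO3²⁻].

[CO3²⁻] = 0.117 mmol/kg

[CO2*] = KH · pCO2 = 10^(−1.33) × 1690×10^-6 = 7.905×10^-5 mol/kg
α₀ = 1/(1 + K1/[H⁺] + K1K2/[H⁺]²) = 1/(1 + 10^+1.70 + 10^+0.17) = 0.01901
DIC = [CO2*]/α₀ = 7.905×10^-5 / 0.01901 = 4.158 mmol/kg
[CO3²⁻] = α₂·DIC; α₂ = 0.02812, so [CO3²⁻] = 0.02812 × 4.158 = 0.117 mmol/kg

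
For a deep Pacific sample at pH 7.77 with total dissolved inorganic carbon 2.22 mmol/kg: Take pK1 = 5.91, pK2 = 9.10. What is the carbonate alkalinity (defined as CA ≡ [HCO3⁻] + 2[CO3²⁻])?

CA = 2.29 mmol/kg

CA = [HCO3⁻] + 2[CO3²⁻] = (α₁ + 2α₂)·DIC
At pH 7.77: [H⁺]/K1 = 10^-1.86 = 0.013804, K2/[H⁺] = 10^-1.33 = 0.046774
α₁ = 1/(1 + 0.013804 + 0.046774) = 1/1.0606 = 0.9429; α₂ = α₁·K2/[H⁺] = 0.04410
α₁ + 2α₂ = 1.0311
CA = 1.0311 × 2.22 = 2.29 mmol/kg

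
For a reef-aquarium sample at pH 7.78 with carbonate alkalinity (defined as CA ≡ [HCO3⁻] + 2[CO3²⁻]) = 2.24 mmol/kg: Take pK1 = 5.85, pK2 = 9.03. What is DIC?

CA = [HCO3⁻] + 2[CO3²⁻] = (α₁ + 2α₂)·DIC
At pH 7.78: [H⁺]/K1 = 10^-1.93 = 0.011749, K2/[H⁺] = 10^-1.25 = 0.056234
α₁ = 1/(1 + 0.011749 + 0.056234) = 1/1.0680 = 0.9363; α₂ = α₁·K2/[H⁺] = 0.05265
α₁ + 2α₂ = 1.0417
DIC = CA / (α₁ + 2α₂) = 2.24 / 1.0417 = 2.15 mmol/kg

DIC = 2.15 mmol/kg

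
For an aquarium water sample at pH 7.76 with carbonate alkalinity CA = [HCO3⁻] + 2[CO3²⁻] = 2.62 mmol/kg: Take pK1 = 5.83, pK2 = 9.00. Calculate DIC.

DIC = 2.51 mmol/kg

CA = [HCO3⁻] + 2[CO3²⁻] = (α₁ + 2α₂)·DIC
At pH 7.76: [H⁺]/K1 = 10^-1.93 = 0.011749, K2/[H⁺] = 10^-1.24 = 0.057544
α₁ = 1/(1 + 0.011749 + 0.057544) = 1/1.0693 = 0.9352; α₂ = α₁·K2/[H⁺] = 0.05381
α₁ + 2α₂ = 1.0428
DIC = CA / (α₁ + 2α₂) = 2.62 / 1.0428 = 2.51 mmol/kg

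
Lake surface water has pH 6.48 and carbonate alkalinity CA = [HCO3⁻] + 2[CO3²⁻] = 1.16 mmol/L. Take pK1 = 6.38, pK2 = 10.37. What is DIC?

DIC = 2.08 mmol/L

CA = [HCO3⁻] + 2[CO3²⁻] = (α₁ + 2α₂)·DIC
At pH 6.48: [H⁺]/K1 = 10^-0.10 = 0.79433, K2/[H⁺] = 10^-3.89 = 0.00012882
α₁ = 1/(1 + 0.79433 + 0.00012882) = 1/1.7945 = 0.5573; α₂ = α₁·K2/[H⁺] = 7.179×10^-5
α₁ + 2α₂ = 0.5574
DIC = CA / (α₁ + 2α₂) = 1.16 / 0.5574 = 2.08 mmol/L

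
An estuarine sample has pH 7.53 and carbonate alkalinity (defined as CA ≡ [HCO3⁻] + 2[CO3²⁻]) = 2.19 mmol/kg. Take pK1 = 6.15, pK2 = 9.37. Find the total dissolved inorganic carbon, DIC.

DIC = 2.25 mmol/kg

CA = [HCO3⁻] + 2[CO3²⁻] = (α₁ + 2α₂)·DIC
At pH 7.53: [H⁺]/K1 = 10^-1.38 = 0.041687, K2/[H⁺] = 10^-1.84 = 0.014454
α₁ = 1/(1 + 0.041687 + 0.014454) = 1/1.0561 = 0.9468; α₂ = α₁·K2/[H⁺] = 0.01369
α₁ + 2α₂ = 0.9742
DIC = CA / (α₁ + 2α₂) = 2.19 / 0.9742 = 2.25 mmol/kg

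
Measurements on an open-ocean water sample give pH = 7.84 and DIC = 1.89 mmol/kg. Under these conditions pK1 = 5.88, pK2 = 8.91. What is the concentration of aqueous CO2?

α₀ = 1 / (1 + K1/[H⁺] + K1K2/[H⁺]²) = 1 / (1 + 10^+1.96 + 10^+0.89)
   = 1 / (1 + 91.201 + 7.7625) = 1/99.964 = 0.01000
[CO2*] = α₀ × DIC = 0.01000 × 1.89 = 0.0189 mmol/kg = 18.9 μmol/kg

[CO2*] = 18.9 μmol/kg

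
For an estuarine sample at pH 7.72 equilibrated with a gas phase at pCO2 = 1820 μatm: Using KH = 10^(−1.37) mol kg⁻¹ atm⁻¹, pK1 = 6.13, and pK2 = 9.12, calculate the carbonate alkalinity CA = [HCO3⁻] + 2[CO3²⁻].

CA = 3.26 mmol/kg

[CO2*] = KH · pCO2 = 10^(−1.37) × 1820×10^-6 = 7.764×10^-5 mol/kg
α₀ = 1/(1 + K1/[H⁺] + K1K2/[H⁺]²) = 1/(1 + 10^+1.59 + 10^+0.19) = 0.02412
DIC = [CO2*]/α₀ = 7.764×10^-5 / 0.02412 = 3.218 mmol/kg
CA = (α₁ + 2α₂)·DIC = (0.9385 + 2×0.03736) × 3.218 = 3.26 mmol/kg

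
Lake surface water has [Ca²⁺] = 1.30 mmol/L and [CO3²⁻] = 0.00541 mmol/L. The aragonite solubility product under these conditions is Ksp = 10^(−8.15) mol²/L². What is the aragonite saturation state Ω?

Ω = 0.993

Ksp = 10^(−8.15) = 7.079×10^-9
Ω = [Ca²⁺][CO3²⁻]/Ksp = (1.30×10^-3)(0.00541×10^-3) / 7.079×10^-9 = 0.993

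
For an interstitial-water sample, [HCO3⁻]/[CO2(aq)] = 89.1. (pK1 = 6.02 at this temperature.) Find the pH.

From K1 = [H⁺][HCO3⁻]/[CO2(aq)]:  pH = pK1 + log₁₀([HCO3⁻]/[CO2(aq)])
log₁₀(89.1) = +1.950
pH = 6.02 + (+1.950) = 7.97

pH = 7.97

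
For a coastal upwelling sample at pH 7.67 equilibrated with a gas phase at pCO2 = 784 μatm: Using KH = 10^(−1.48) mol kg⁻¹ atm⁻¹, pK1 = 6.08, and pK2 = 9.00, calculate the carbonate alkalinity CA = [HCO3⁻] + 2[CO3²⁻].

CA = 1.10 mmol/kg

[CO2*] = KH · pCO2 = 10^(−1.48) × 784×10^-6 = 2.596×10^-5 mol/kg
α₀ = 1/(1 + K1/[H⁺] + K1K2/[H⁺]²) = 1/(1 + 10^+1.59 + 10^+0.26) = 0.02397
DIC = [CO2*]/α₀ = 2.596×10^-5 / 0.02397 = 1.083 mmol/kg
CA = (α₁ + 2α₂)·DIC = (0.9324 + 2×0.04361) × 1.083 = 1.10 mmol/kg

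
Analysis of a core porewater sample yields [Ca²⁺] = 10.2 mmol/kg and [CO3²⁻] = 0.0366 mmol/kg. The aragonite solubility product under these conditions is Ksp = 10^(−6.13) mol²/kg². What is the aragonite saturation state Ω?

Ω = 0.504

Ksp = 10^(−6.13) = 7.413×10^-7
Ω = [Ca²⁺][CO3²⁻]/Ksp = (10.2×10^-3)(0.0366×10^-3) / 7.413×10^-7 = 0.504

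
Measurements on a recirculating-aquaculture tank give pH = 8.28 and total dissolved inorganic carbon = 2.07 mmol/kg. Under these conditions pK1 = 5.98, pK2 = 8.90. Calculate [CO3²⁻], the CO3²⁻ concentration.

α₂ = 1 / (1 + [H⁺]/K2 + [H⁺]²/(K1K2)) = 1 / (1 + 10^+0.62 + 10^-1.68)
   = 1 / (1 + 4.1687 + 0.020893) = 1/5.1896 = 0.1927
[CO3²⁻] = α₂ × DIC = 0.1927 × 2.07 = 0.399 mmol/kg

[CO3²⁻] = 0.399 mmol/kg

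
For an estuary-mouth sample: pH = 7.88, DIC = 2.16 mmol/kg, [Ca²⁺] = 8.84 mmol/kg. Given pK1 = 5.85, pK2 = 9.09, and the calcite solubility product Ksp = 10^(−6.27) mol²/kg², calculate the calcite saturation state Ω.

α₂ = 1 / (1 + [H⁺]/K2 + [H⁺]²/(K1K2)) = 1 / (1 + 10^+1.21 + 10^-0.82)
   = 1 / (1 + 16.218 + 0.15136) = 1/17.369 = 0.05757
[CO3²⁻] = α₂ × DIC = 0.05757 × 2.16 = 0.1244 mmol/kg
Ksp = 10^(−6.27) = 5.370×10^-7
Ω = [Ca²⁺][CO3²⁻]/Ksp = (8.84×10^-3)(1.244×10^-4) / 5.370×10^-7 = 2.05

Ω = 2.05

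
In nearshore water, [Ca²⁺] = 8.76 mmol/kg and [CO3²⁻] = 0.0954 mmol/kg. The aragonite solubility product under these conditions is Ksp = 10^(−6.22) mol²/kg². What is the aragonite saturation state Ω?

Ksp = 10^(−6.22) = 6.026×10^-7
Ω = [Ca²⁺][CO3²⁻]/Ksp = (8.76×10^-3)(0.0954×10^-3) / 6.026×10^-7 = 1.39

Ω = 1.39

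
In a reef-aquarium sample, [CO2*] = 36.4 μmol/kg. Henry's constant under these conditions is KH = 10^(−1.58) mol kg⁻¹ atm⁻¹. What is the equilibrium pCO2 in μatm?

pCO2 = 1380 μatm

KH = 10^(−1.58) = 2.630×10^-2 mol kg⁻¹ atm⁻¹
pCO2 = [CO2*]/KH = 36.4×10^-6 / 2.630×10^-2 = 1.38×10^-3 atm = 1380 μatm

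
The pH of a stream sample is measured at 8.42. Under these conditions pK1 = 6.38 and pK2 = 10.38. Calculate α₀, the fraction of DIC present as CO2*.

α₀ = 0.00894

α₀ = 1 / (1 + K1/[H⁺] + K1K2/[H⁺]²) = 1 / (1 + 10^+2.04 + 10^+0.08)
   = 1 / (1 + 109.65 + 1.2023) = 1/111.85 = 0.008941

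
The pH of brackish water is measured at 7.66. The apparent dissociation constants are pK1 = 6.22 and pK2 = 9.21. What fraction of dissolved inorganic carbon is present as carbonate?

α₂ = 0.0265

α₂ = 1 / (1 + [H⁺]/K2 + [H⁺]²/(K1K2)) = 1 / (1 + 10^+1.55 + 10^+0.11)
   = 1 / (1 + 35.481 + 1.2882) = 1/37.770 = 0.02648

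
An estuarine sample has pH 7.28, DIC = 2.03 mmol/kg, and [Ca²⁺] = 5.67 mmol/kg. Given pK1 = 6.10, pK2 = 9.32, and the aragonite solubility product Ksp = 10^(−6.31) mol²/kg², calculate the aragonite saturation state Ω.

Ω = 0.199

α₂ = 1 / (1 + [H⁺]/K2 + [H⁺]²/(K1K2)) = 1 / (1 + 10^+2.04 + 10^+0.86)
   = 1 / (1 + 109.65 + 7.2444) = 1/117.89 = 0.008482
[CO3²⁻] = α₂ × DIC = 0.008482 × 2.03 = 0.01722 mmol/kg = 17.22 μmol/kg
Ksp = 10^(−6.31) = 4.898×10^-7
Ω = [Ca²⁺][CO3²⁻]/Ksp = (5.67×10^-3)(1.722×10^-5) / 4.898×10^-7 = 0.199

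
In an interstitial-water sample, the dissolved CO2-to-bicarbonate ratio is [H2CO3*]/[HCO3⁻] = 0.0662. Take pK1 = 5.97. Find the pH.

From K1 = [H⁺][HCO3⁻]/[H2CO3*]:  pH = pK1 − log₁₀([H2CO3*]/[HCO3⁻])
log₁₀(0.0662) = -1.179
pH = 5.97 − (-1.179) = 7.15

pH = 7.15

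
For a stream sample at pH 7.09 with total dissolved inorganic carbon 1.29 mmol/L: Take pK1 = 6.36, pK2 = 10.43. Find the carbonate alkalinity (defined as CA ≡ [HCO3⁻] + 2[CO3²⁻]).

CA = [HCO3⁻] + 2[CO3²⁻] = (α₁ + 2α₂)·DIC
At pH 7.09: [H⁺]/K1 = 10^-0.73 = 0.18621, K2/[H⁺] = 10^-3.34 = 0.00045709
α₁ = 1/(1 + 0.18621 + 0.00045709) = 1/1.1867 = 0.8427; α₂ = α₁·K2/[H⁺] = 0.0003852
α₁ + 2α₂ = 0.8435
CA = 0.8435 × 1.29 = 1.09 mmol/L

CA = 1.09 mmol/L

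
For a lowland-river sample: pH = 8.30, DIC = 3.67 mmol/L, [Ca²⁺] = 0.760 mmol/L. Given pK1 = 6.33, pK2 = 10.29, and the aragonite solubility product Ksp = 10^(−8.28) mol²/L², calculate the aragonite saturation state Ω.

Ω = 5.33

α₂ = 1 / (1 + [H⁺]/K2 + [H⁺]²/(K1K2)) = 1 / (1 + 10^+1.99 + 10^+0.02)
   = 1 / (1 + 97.724 + 1.0471) = 1/99.771 = 0.01002
[CO3²⁻] = α₂ × DIC = 0.01002 × 3.67 = 0.03678 mmol/L
Ksp = 10^(−8.28) = 5.248×10^-9
Ω = [Ca²⁺][CO3²⁻]/Ksp = (0.760×10^-3)(3.678×10^-5) / 5.248×10^-9 = 5.33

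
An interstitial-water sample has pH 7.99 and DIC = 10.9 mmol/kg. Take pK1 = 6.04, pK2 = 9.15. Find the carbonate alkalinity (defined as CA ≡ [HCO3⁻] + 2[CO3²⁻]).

CA = [HCO3⁻] + 2[CO3²⁻] = (α₁ + 2α₂)·DIC
At pH 7.99: [H⁺]/K1 = 10^-1.95 = 0.011220, K2/[H⁺] = 10^-1.16 = 0.069183
α₁ = 1/(1 + 0.011220 + 0.069183) = 1/1.0804 = 0.9256; α₂ = α₁·K2/[H⁺] = 0.06403
α₁ + 2α₂ = 1.0536
CA = 1.0536 × 10.9 = 11.5 mmol/kg

CA = 11.5 mmol/kg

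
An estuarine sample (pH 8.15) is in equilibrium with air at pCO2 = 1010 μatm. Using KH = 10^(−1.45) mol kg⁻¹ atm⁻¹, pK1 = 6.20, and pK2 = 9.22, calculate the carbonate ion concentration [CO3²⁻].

[CO2*] = KH · pCO2 = 10^(−1.45) × 1010×10^-6 = 3.584×10^-5 mol/kg
α₀ = 1/(1 + K1/[H⁺] + K1K2/[H⁺]²) = 1/(1 + 10^+1.95 + 10^+0.88) = 0.01023
DIC = [CO2*]/α₀ = 3.584×10^-5 / 0.01023 = 3.502 mmol/kg
[CO3²⁻] = α₂·DIC; α₂ = 0.07763, so [CO3²⁻] = 0.07763 × 3.502 = 0.272 mmol/kg

[CO3²⁻] = 0.272 mmol/kg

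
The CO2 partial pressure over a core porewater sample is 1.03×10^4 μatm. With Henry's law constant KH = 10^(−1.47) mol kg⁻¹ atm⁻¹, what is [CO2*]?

KH = 10^(−1.47) = 3.388×10^-2 mol kg⁻¹ atm⁻¹
[CO2*] = KH · pCO2 = 3.388×10^-2 × 1.03×10^4×10^-6 atm = 3.49×10^-4 mol/kg

[CO2*] = 349 μmol/kg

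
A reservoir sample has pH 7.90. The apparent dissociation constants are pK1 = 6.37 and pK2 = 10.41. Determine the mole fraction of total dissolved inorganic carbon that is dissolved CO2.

α₀ = 1 / (1 + K1/[H⁺] + K1K2/[H⁺]²) = 1 / (1 + 10^+1.53 + 10^-0.98)
   = 1 / (1 + 33.884 + 0.10471) = 1/34.989 = 0.02858

α₀ = 0.0286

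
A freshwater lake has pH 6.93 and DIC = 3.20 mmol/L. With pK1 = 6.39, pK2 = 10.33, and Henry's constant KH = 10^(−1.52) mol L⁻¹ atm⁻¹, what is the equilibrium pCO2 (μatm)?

α₀ = 1 / (1 + K1/[H⁺] + K1K2/[H⁺]²) = 1 / (1 + 10^+0.54 + 10^-2.86)
   = 1 / (1 + 3.4674 + 0.0013804) = 1/4.4687 = 0.2238
[CO2*] = α₀ × DIC = 0.2238 × 3.20 = 0.7161 mmol/L
pCO2 = [CO2*]/KH = 7.161×10^-4 / 3.020×10^-2 = 2.37×10^4 μatm

pCO2 = 2.37×10^4 μatm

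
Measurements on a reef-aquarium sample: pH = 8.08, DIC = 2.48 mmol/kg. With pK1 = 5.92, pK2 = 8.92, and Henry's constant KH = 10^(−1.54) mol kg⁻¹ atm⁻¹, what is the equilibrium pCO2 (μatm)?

pCO2 = 517 μatm

α₀ = 1 / (1 + K1/[H⁺] + K1K2/[H⁺]²) = 1 / (1 + 10^+2.16 + 10^+1.32)
   = 1 / (1 + 144.54 + 20.893) = 1/166.44 = 0.006008
[CO2*] = α₀ × DIC = 0.006008 × 2.48 = 0.01490 mmol/kg = 14.90 μmol/kg
pCO2 = [CO2*]/KH = 1.490×10^-5 / 2.884×10^-2 = 517 μatm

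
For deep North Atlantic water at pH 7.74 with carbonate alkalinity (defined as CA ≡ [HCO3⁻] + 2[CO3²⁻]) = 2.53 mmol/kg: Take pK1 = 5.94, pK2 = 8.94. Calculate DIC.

CA = [HCO3⁻] + 2[CO3²⁻] = (α₁ + 2α₂)·DIC
At pH 7.74: [H⁺]/K1 = 10^-1.80 = 0.015849, K2/[H⁺] = 10^-1.20 = 0.063096
α₁ = 1/(1 + 0.015849 + 0.063096) = 1/1.0789 = 0.9268; α₂ = α₁·K2/[H⁺] = 0.05848
α₁ + 2α₂ = 1.0438
DIC = CA / (α₁ + 2α₂) = 2.53 / 1.0438 = 2.42 mmol/kg

DIC = 2.42 mmol/kg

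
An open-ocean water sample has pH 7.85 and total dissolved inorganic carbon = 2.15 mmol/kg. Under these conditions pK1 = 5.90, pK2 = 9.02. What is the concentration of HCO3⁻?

α₁ = 1 / (1 + [H⁺]/K1 + K2/[H⁺]) = 1 / (1 + 10^-1.95 + 10^-1.17)
   = 1 / (1 + 0.011220 + 0.067608) = 1/1.0788 = 0.9269
[HCO3⁻] = α₁ × DIC = 0.9269 × 2.15 = 1.99 mmol/kg

[HCO3⁻] = 1.99 mmol/kg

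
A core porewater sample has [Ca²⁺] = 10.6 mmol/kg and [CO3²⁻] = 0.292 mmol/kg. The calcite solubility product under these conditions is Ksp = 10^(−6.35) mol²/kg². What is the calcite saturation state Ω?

Ksp = 10^(−6.35) = 4.467×10^-7
Ω = [Ca²⁺][CO3²⁻]/Ksp = (10.6×10^-3)(0.292×10^-3) / 4.467×10^-7 = 6.93

Ω = 6.93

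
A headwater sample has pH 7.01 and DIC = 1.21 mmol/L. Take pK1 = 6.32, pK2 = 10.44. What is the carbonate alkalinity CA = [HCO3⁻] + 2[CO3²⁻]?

CA = 1.01 mmol/L

CA = [HCO3⁻] + 2[CO3²⁻] = (α₁ + 2α₂)·DIC
At pH 7.01: [H⁺]/K1 = 10^-0.69 = 0.20417, K2/[H⁺] = 10^-3.43 = 0.00037154
α₁ = 1/(1 + 0.20417 + 0.00037154) = 1/1.2045 = 0.8302; α₂ = α₁·K2/[H⁺] = 0.0003084
α₁ + 2α₂ = 0.8308
CA = 0.8308 × 1.21 = 1.01 mmol/L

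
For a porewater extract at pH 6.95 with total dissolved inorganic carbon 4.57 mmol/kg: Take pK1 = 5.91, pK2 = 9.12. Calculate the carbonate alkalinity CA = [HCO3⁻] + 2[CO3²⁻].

CA = [HCO3⁻] + 2[CO3²⁻] = (α₁ + 2α₂)·DIC
At pH 6.95: [H⁺]/K1 = 10^-1.04 = 0.091201, K2/[H⁺] = 10^-2.17 = 0.0067608
α₁ = 1/(1 + 0.091201 + 0.0067608) = 1/1.0980 = 0.9108; α₂ = α₁·K2/[H⁺] = 0.006158
α₁ + 2α₂ = 0.9231
CA = 0.9231 × 4.57 = 4.22 mmol/kg

CA = 4.22 mmol/kg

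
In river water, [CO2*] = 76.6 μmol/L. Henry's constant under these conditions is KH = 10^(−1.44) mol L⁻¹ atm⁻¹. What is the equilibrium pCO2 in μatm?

KH = 10^(−1.44) = 3.631×10^-2 mol L⁻¹ atm⁻¹
pCO2 = [CO2*]/KH = 76.6×10^-6 / 3.631×10^-2 = 2.11×10^-3 atm = 2110 μatm

pCO2 = 2110 μatm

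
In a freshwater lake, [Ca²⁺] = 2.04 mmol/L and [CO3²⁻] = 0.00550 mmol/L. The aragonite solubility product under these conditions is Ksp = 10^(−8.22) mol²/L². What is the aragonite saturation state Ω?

Ksp = 10^(−8.22) = 6.026×10^-9
Ω = [Ca²⁺][CO3²⁻]/Ksp = (2.04×10^-3)(0.00550×10^-3) / 6.026×10^-9 = 1.86

Ω = 1.86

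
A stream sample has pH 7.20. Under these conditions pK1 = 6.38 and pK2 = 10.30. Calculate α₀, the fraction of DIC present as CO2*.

α₀ = 1 / (1 + K1/[H⁺] + K1K2/[H⁺]²) = 1 / (1 + 10^+0.82 + 10^-2.28)
   = 1 / (1 + 6.6069 + 0.0052481) = 1/7.6122 = 0.1314

α₀ = 0.131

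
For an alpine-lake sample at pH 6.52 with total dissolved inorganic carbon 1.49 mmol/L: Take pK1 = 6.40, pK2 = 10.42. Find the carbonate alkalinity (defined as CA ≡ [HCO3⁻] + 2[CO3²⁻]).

CA = [HCO3⁻] + 2[CO3²⁻] = (α₁ + 2α₂)·DIC
At pH 6.52: [H⁺]/K1 = 10^-0.12 = 0.75858, K2/[H⁺] = 10^-3.90 = 0.00012589
α₁ = 1/(1 + 0.75858 + 0.00012589) = 1/1.7587 = 0.5686; α₂ = α₁·K2/[H⁺] = 7.158×10^-5
α₁ + 2α₂ = 0.5687
CA = 0.5687 × 1.49 = 0.847 mmol/L

CA = 0.847 mmol/L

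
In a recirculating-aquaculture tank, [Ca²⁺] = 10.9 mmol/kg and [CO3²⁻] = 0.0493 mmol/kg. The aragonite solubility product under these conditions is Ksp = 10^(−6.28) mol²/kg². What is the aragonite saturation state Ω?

Ksp = 10^(−6.28) = 5.248×10^-7
Ω = [Ca²⁺][CO3²⁻]/Ksp = (10.9×10^-3)(0.0493×10^-3) / 5.248×10^-7 = 1.02

Ω = 1.02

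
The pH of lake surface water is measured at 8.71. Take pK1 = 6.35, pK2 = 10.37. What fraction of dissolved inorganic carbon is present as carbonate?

α₂ = 0.0213

α₂ = 1 / (1 + [H⁺]/K2 + [H⁺]²/(K1K2)) = 1 / (1 + 10^+1.66 + 10^-0.70)
   = 1 / (1 + 45.709 + 0.19953) = 1/46.908 = 0.02132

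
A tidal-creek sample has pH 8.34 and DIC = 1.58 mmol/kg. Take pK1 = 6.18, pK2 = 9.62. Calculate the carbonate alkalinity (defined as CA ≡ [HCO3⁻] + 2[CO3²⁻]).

CA = 1.65 mmol/kg

CA = [HCO3⁻] + 2[CO3²⁻] = (α₁ + 2α₂)·DIC
At pH 8.34: [H⁺]/K1 = 10^-2.16 = 0.0069183, K2/[H⁺] = 10^-1.28 = 0.052481
α₁ = 1/(1 + 0.0069183 + 0.052481) = 1/1.0594 = 0.9439; α₂ = α₁·K2/[H⁺] = 0.04954
α₁ + 2α₂ = 1.0430
CA = 1.0430 × 1.58 = 1.65 mmol/kg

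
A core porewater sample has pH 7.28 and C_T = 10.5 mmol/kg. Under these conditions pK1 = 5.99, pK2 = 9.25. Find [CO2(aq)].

[CO2*] = 0.507 mmol/kg

α₀ = 1 / (1 + K1/[H⁺] + K1K2/[H⁺]²) = 1 / (1 + 10^+1.29 + 10^-0.68)
   = 1 / (1 + 19.498 + 0.20893) = 1/20.707 = 0.04829
[CO2*] = α₀ × DIC = 0.04829 × 10.5 = 0.507 mmol/kg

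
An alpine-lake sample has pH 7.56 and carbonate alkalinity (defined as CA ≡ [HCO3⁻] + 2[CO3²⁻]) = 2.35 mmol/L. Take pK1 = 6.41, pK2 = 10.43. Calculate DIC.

CA = [HCO3⁻] + 2[CO3²⁻] = (α₁ + 2α₂)·DIC
At pH 7.56: [H⁺]/K1 = 10^-1.15 = 0.070795, K2/[H⁺] = 10^-2.87 = 0.0013490
α₁ = 1/(1 + 0.070795 + 0.0013490) = 1/1.0721 = 0.9327; α₂ = α₁·K2/[H⁺] = 0.001258
α₁ + 2α₂ = 0.9352
DIC = CA / (α₁ + 2α₂) = 2.35 / 0.9352 = 2.51 mmol/L

DIC = 2.51 mmol/L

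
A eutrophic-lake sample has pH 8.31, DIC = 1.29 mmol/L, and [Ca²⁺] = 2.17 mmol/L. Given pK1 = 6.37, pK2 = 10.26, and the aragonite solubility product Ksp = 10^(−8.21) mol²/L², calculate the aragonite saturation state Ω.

Ω = 4.98

α₂ = 1 / (1 + [H⁺]/K2 + [H⁺]²/(K1K2)) = 1 / (1 + 10^+1.95 + 10^+0.01)
   = 1 / (1 + 89.125 + 1.0233) = 1/91.148 = 0.01097
[CO3²⁻] = α₂ × DIC = 0.01097 × 1.29 = 0.01415 mmol/L = 14.15 μmol/L
Ksp = 10^(−8.21) = 6.166×10^-9
Ω = [Ca²⁺][CO3²⁻]/Ksp = (2.17×10^-3)(1.415×10^-5) / 6.166×10^-9 = 4.98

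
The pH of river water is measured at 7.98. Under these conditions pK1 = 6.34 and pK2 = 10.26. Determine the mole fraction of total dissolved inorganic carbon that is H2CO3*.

α₀ = 1 / (1 + K1/[H⁺] + K1K2/[H⁺]²) = 1 / (1 + 10^+1.64 + 10^-0.64)
   = 1 / (1 + 43.652 + 0.22909) = 1/44.881 = 0.02228

α₀ = 0.0223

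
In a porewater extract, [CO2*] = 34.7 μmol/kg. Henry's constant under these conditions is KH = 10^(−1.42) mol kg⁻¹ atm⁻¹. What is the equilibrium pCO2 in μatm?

KH = 10^(−1.42) = 3.802×10^-2 mol kg⁻¹ atm⁻¹
pCO2 = [CO2*]/KH = 34.7×10^-6 / 3.802×10^-2 = 9.13×10^-4 atm = 913 μatm

pCO2 = 913 μatm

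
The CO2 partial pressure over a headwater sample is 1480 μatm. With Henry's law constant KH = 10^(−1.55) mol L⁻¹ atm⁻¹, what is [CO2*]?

[CO2*] = 41.7 μmol/L

KH = 10^(−1.55) = 2.818×10^-2 mol L⁻¹ atm⁻¹
[CO2*] = KH · pCO2 = 2.818×10^-2 × 1480×10^-6 atm = 4.17×10^-5 mol/L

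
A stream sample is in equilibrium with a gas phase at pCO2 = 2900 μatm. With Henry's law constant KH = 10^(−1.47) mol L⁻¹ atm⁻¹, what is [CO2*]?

KH = 10^(−1.47) = 3.388×10^-2 mol L⁻¹ atm⁻¹
[CO2*] = KH · pCO2 = 3.388×10^-2 × 2900×10^-6 atm = 9.83×10^-5 mol/L

[CO2*] = 98.3 μmol/L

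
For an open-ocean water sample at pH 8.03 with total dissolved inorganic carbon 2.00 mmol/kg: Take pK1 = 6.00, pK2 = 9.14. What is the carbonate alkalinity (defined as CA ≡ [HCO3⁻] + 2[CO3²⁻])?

CA = [HCO3⁻] + 2[CO3²⁻] = (α₁ + 2α₂)·DIC
At pH 8.03: [H⁺]/K1 = 10^-2.03 = 0.0093325, K2/[H⁺] = 10^-1.11 = 0.077625
α₁ = 1/(1 + 0.0093325 + 0.077625) = 1/1.0870 = 0.9200; α₂ = α₁·K2/[H⁺] = 0.07141
α₁ + 2α₂ = 1.0628
CA = 1.0628 × 2.00 = 2.13 mmol/kg

CA = 2.13 mmol/kg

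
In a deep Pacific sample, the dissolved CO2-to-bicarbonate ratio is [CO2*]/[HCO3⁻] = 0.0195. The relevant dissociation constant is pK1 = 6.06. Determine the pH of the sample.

pH = 7.77

From K1 = [H⁺][HCO3⁻]/[CO2*]:  pH = pK1 − log₁₀([CO2*]/[HCO3⁻])
log₁₀(0.0195) = -1.710
pH = 6.06 − (-1.710) = 7.77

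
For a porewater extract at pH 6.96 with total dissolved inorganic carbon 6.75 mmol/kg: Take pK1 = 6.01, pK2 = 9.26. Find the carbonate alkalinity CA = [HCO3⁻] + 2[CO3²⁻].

CA = [HCO3⁻] + 2[CO3²⁻] = (α₁ + 2α₂)·DIC
At pH 6.96: [H⁺]/K1 = 10^-0.95 = 0.11220, K2/[H⁺] = 10^-2.30 = 0.0050119
α₁ = 1/(1 + 0.11220 + 0.0050119) = 1/1.1172 = 0.8951; α₂ = α₁·K2/[H⁺] = 0.004486
α₁ + 2α₂ = 0.9041
CA = 0.9041 × 6.75 = 6.10 mmol/kg

CA = 6.10 mmol/kg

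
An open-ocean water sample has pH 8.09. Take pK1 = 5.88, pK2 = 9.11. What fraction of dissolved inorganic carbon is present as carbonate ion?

α₂ = 1 / (1 + [H⁺]/K2 + [H⁺]²/(K1K2)) = 1 / (1 + 10^+1.02 + 10^-1.19)
   = 1 / (1 + 10.471 + 0.064565) = 1/11.536 = 0.08669

α₂ = 0.0867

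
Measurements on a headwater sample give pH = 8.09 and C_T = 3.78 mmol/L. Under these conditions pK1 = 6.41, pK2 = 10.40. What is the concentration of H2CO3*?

[CO2*] = 0.0770 mmol/L

α₀ = 1 / (1 + K1/[H⁺] + K1K2/[H⁺]²) = 1 / (1 + 10^+1.68 + 10^-0.63)
   = 1 / (1 + 47.863 + 0.23442) = 1/49.097 = 0.02037
[CO2*] = α₀ × DIC = 0.02037 × 3.78 = 0.0770 mmol/L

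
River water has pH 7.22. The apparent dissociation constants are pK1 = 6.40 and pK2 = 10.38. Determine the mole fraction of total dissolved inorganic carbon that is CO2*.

α₀ = 0.131

α₀ = 1 / (1 + K1/[H⁺] + K1K2/[H⁺]²) = 1 / (1 + 10^+0.82 + 10^-2.34)
   = 1 / (1 + 6.6069 + 0.0045709) = 1/7.6115 = 0.1314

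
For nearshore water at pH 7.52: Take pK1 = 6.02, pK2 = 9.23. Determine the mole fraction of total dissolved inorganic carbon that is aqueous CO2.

α₀ = 0.0301

α₀ = 1 / (1 + K1/[H⁺] + K1K2/[H⁺]²) = 1 / (1 + 10^+1.50 + 10^-0.21)
   = 1 / (1 + 31.623 + 0.61660) = 1/33.239 = 0.03008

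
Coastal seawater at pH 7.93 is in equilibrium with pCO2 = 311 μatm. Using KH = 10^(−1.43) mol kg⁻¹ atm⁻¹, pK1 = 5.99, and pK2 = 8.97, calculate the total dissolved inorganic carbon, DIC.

DIC = 1.11 mmol/kg

[CO2*] = KH · pCO2 = 10^(−1.43) × 311×10^-6 = 1.155×10^-5 mol/kg
α₀ = 1/(1 + K1/[H⁺] + K1K2/[H⁺]²) = 1/(1 + 10^+1.94 + 10^+0.90) = 0.01041
DIC = [CO2*]/α₀ = 1.155×10^-5 / 0.01041 = 1.11 mmol/kg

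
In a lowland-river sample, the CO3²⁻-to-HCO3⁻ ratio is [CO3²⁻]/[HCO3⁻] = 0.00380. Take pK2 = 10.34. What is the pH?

pH = 7.92

From K2 = [H⁺][CO3²⁻]/[HCO3⁻]:  pH = pK2 + log₁₀([CO3²⁻]/[HCO3⁻])
log₁₀(0.00380) = -2.420
pH = 10.34 + (-2.420) = 7.92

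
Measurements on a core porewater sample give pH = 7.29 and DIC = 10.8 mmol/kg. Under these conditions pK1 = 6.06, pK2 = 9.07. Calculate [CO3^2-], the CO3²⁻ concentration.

[CO3²⁻] = 0.167 mmol/kg

α₂ = 1 / (1 + [H⁺]/K2 + [H⁺]²/(K1K2)) = 1 / (1 + 10^+1.78 + 10^+0.55)
   = 1 / (1 + 60.256 + 3.5481) = 1/64.804 = 0.01543
[CO3²⁻] = α₂ × DIC = 0.01543 × 10.8 = 0.167 mmol/kg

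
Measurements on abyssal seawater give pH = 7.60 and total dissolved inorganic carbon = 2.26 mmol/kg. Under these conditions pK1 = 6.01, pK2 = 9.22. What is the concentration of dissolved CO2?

[CO2*] = 0.0553 mmol/kg

α₀ = 1 / (1 + K1/[H⁺] + K1K2/[H⁺]²) = 1 / (1 + 10^+1.59 + 10^-0.03)
   = 1 / (1 + 38.905 + 0.93325) = 1/40.838 = 0.02449
[CO2*] = α₀ × DIC = 0.02449 × 2.26 = 0.0553 mmol/kg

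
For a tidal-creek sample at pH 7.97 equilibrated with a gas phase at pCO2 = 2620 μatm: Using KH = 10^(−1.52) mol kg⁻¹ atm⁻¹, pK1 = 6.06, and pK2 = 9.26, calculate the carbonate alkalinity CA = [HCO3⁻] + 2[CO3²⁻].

[CO2*] = KH · pCO2 = 10^(−1.52) × 2620×10^-6 = 7.912×10^-5 mol/kg
α₀ = 1/(1 + K1/[H⁺] + K1K2/[H⁺]²) = 1/(1 + 10^+1.91 + 10^+0.62) = 0.01157
DIC = [CO2*]/α₀ = 7.912×10^-5 / 0.01157 = 6.840 mmol/kg
CA = (α₁ + 2α₂)·DIC = (0.9402 + 2×0.04822) × 6.840 = 7.09 mmol/kg

CA = 7.09 mmol/kg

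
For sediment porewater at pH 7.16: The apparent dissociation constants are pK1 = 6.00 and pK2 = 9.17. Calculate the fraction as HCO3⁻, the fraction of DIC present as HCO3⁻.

α₁ = 0.927

α₁ = 1 / (1 + [H⁺]/K1 + K2/[H⁺]) = 1 / (1 + 10^-1.16 + 10^-2.01)
   = 1 / (1 + 0.069183 + 0.0097724) = 1/1.0790 = 0.9268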